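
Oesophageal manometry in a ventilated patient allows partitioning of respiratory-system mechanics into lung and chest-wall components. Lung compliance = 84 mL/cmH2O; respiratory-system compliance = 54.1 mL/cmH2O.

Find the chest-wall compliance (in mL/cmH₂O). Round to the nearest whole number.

152

1/Ccw = 1/Crs − 1/CL.
1/Ccw = 1/54.1 − 1/84 = 0.00658.
Ccw = 151.98 mL/cmH2O.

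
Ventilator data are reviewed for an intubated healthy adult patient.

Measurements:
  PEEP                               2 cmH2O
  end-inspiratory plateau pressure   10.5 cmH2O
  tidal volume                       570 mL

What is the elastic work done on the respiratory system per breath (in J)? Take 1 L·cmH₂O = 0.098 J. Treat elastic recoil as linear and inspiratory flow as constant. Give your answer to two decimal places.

Elastic work ≈ ½ × (Pplat − PEEP) × Vt = 0.5 × (10.5 − 2) × 0.570 L = 0.5 × 8.5 × 0.570 = 2.423 L·cmH2O.
× 0.098 J/(L·cmH2O) → 0.2375 J.

0.24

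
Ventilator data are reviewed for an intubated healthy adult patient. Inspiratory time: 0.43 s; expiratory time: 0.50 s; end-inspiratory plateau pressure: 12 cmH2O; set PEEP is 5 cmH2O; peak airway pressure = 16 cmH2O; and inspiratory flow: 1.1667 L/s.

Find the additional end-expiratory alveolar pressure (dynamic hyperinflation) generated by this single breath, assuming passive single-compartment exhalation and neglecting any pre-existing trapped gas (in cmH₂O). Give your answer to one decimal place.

Vt = flow × Ti = 1.1667 L/s × 0.43 s × 1000 mL/L = 501.68 mL.
R = (PIP − Pplat)/V̇ = (16 − 12) / 1.1667 = 4.0/1.1667 = 3.428 cmH2O·s/L.
C = Vt/(Pplat − PEEP) = 501.68 / (12 − 5) = 501.68/7.0 = 71.669 mL/cmH2O.
τ = R × C = 3.428 × 0.07167 L/cmH2O = 0.2457 s.
Fraction remaining = e^(−Te/τ) = e^(−0.50/0.2457) = 0.1307; trapped volume = 501.68 × 0.1307 = 65.57 mL.
Additional alveolar pressure from trapping ≈ V_trapped / C = 65.57 / 71.669 = 0.9149 cmH2O.

0.9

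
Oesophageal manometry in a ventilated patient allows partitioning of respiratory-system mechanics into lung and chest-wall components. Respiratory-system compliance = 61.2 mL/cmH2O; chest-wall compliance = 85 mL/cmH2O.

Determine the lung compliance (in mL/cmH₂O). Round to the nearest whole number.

219

1/CL = 1/Crs − 1/Ccw.
1/CL = 1/61.2 − 1/85 = 0.004575.
CL = 218.58 mL/cmH2O.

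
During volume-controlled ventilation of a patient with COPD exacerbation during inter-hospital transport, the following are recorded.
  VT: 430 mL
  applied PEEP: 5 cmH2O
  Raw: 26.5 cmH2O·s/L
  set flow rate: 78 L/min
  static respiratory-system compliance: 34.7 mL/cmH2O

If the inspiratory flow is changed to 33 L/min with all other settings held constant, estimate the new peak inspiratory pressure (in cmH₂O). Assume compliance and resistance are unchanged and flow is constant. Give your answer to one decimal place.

Flow: 78 L/min ÷ 60 = 1.3 L/s.
New flow: 33 L/min ÷ 60 = 0.55 L/s.
PIP = Vt/C + R·V̇ + PEEP (constant-flow equation of motion).
Only the resistive term changes: ΔPIP = R × ΔV̇ = 26.5 × (0.55 − 1.3) = 26.5 × -0.75 = -19.875 cmH2O.
Original PIP = 430/34.7 + 26.5×1.3 + 5 = 51.842 cmH2O; new PIP = 51.842 + (-19.875) = 31.967 cmH2O.

32.0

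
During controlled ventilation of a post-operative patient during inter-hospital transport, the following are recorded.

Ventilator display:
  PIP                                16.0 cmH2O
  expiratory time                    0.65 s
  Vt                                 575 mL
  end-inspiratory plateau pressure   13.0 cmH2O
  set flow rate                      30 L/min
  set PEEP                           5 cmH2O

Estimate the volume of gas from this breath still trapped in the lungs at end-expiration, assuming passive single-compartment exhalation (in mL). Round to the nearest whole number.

Flow: 30 L/min ÷ 60 = 0.5 L/s.
R = (PIP − Pplat)/V̇ = (16.0 − 13.0) / 0.5 = 3.0/0.5 = 6.0 cmH2O·s/L.
C = Vt/(Pplat − PEEP) = 575.0 / (13.0 − 5) = 575.0/8.0 = 71.875 mL/cmH2O.
τ = R × C = 6.0 × 0.07188 L/cmH2O = 0.4313 s.
Fraction remaining = e^(−Te/τ) = e^(−0.65/0.4313) = 0.2216.
Trapped volume = 575.0 × 0.2216 = 127.42 mL.

127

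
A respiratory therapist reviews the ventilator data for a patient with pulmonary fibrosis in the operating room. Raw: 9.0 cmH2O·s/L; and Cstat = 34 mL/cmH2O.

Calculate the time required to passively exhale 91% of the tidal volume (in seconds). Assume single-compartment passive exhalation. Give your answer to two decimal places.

τ = R × C = 9.0 × 34 mL/cmH2O = 9.0 × 0.034 L/cmH2O = 0.306 s.
Exhaled fraction f = 1 − e^(−t/τ) → t = −τ·ln(1 − f) = −0.306·ln(0.09) = 0.7368 s.

0.74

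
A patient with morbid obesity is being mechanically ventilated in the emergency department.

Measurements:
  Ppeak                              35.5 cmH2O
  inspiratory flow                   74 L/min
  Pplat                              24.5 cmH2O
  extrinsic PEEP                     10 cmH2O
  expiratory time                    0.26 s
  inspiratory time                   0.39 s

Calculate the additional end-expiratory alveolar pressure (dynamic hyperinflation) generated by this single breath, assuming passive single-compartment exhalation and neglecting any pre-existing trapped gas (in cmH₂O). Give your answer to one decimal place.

Flow: 74 L/min ÷ 60 = 1.2333 L/s.
Vt = flow × Ti = 1.2333 L/s × 0.39 s × 1000 mL/L = 480.99 mL.
R = (PIP − Pplat)/V̇ = (35.5 − 24.5) / 1.2333 = 11.0/1.2333 = 8.919 cmH2O·s/L.
C = Vt/(Pplat − PEEP) = 480.99 / (24.5 − 10) = 480.99/14.5 = 33.172 mL/cmH2O.
τ = R × C = 8.919 × 0.03317 L/cmH2O = 0.2958 s.
Fraction remaining = e^(−Te/τ) = e^(−0.26/0.2958) = 0.4152; trapped volume = 480.99 × 0.4152 = 199.71 mL.
Additional alveolar pressure from trapping ≈ V_trapped / C = 199.71 / 33.172 = 6.02 cmH2O.

6.0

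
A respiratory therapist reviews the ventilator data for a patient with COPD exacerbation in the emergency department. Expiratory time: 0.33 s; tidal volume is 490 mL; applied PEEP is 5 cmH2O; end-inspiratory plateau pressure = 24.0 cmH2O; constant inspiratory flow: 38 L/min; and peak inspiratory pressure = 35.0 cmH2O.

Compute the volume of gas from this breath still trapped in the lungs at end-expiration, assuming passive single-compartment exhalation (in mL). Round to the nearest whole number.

235

Flow: 38 L/min ÷ 60 = 0.6333 L/s.
R = (PIP − Pplat)/V̇ = (35.0 − 24.0) / 0.6333 = 11.0/0.6333 = 17.369 cmH2O·s/L.
C = Vt/(Pplat − PEEP) = 490.0 / (24.0 − 5) = 490.0/19.0 = 25.789 mL/cmH2O.
τ = R × C = 17.369 × 0.02579 L/cmH2O = 0.4479 s.
Fraction remaining = e^(−Te/τ) = e^(−0.33/0.4479) = 0.4787.
Trapped volume = 490.0 × 0.4787 = 234.56 mL.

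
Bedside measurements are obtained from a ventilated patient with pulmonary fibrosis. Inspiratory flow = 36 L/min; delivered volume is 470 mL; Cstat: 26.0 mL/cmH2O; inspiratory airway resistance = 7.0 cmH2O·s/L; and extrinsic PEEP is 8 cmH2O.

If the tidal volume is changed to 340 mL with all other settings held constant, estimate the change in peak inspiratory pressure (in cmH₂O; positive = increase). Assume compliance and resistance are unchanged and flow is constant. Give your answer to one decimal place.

PIP = Vt/C + R·V̇ + PEEP (constant-flow equation of motion).
Only the elastic term changes: ΔPIP = ΔVt / C = (340 − 470) / 26.0 = -5.0 cmH2O.

-5.0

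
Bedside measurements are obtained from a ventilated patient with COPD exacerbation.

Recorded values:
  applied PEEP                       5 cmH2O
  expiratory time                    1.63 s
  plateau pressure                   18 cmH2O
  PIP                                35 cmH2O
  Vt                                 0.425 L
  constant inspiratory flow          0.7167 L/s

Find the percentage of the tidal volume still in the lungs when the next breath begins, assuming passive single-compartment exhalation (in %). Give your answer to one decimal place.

R = (PIP − Pplat)/V̇ = (35 − 18) / 0.7167 = 17.0/0.7167 = 23.72 cmH2O·s/L.
C = Vt/(Pplat − PEEP) = 425.0 / (18 − 5) = 425.0/13.0 = 32.692 mL/cmH2O.
τ = R × C = 23.72 × 0.03269 L/cmH2O = 0.7754 s.
Fraction remaining at end-expiration = e^(−Te/τ) = e^(−1.63/0.7754) = 0.1222 → 12.22%.

12.2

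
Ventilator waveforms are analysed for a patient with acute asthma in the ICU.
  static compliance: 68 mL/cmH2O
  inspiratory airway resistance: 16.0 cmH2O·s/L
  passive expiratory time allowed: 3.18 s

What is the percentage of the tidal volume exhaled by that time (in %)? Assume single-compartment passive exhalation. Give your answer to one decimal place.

τ = R × C = 16.0 × 68 mL/cmH2O = 16.0 × 0.068 L/cmH2O = 1.088 s.
Passive exhalation: V(t)/V₀ = e^(−t/τ) = e^(−3.18/1.088) = 0.05378.
Fraction exhaled = 1 − 0.05378 = 0.9462 → 94.62%.

94.6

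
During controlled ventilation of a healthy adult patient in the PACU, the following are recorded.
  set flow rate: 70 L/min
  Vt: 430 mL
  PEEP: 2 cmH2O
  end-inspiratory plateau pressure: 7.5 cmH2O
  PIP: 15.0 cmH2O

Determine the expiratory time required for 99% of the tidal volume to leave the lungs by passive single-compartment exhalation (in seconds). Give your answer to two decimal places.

2.31

Flow: 70 L/min ÷ 60 = 1.1667 L/s.
R = (PIP − Pplat)/V̇ = (15.0 − 7.5) / 1.1667 = 7.5/1.1667 = 6.428 cmH2O·s/L.
C = Vt/(Pplat − PEEP) = 430.0 / (7.5 − 2) = 430.0/5.5 = 78.182 mL/cmH2O.
τ = R × C = 6.428 × 0.07818 L/cmH2O = 0.5025 s.
t = −τ·ln(1 − 0.99) = −0.5025·ln(0.01) = 2.314 s.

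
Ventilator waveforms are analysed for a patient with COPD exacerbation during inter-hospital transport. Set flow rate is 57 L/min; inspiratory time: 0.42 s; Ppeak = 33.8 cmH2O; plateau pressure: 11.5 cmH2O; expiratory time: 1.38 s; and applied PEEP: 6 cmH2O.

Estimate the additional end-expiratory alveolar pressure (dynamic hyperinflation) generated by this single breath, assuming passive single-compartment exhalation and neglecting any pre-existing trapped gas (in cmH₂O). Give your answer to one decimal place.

2.4

Flow: 57 L/min ÷ 60 = 0.95 L/s.
Vt = flow × Ti = 0.95 L/s × 0.42 s × 1000 mL/L = 399.0 mL.
R = (PIP − Pplat)/V̇ = (33.8 − 11.5) / 0.95 = 22.3/0.95 = 23.474 cmH2O·s/L.
C = Vt/(Pplat − PEEP) = 399.0 / (11.5 − 6) = 399.0/5.5 = 72.545 mL/cmH2O.
τ = R × C = 23.474 × 0.07255 L/cmH2O = 1.703 s.
Fraction remaining = e^(−Te/τ) = e^(−1.38/1.703) = 0.4447; trapped volume = 399.0 × 0.4447 = 177.44 mL.
Additional alveolar pressure from trapping ≈ V_trapped / C = 177.44 / 72.545 = 2.446 cmH2O.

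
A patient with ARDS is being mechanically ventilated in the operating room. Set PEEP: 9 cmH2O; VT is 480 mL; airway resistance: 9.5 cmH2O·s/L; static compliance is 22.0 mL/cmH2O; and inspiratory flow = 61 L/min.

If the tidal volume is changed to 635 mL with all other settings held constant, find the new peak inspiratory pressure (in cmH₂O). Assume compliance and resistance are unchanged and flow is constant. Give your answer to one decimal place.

Flow: 61 L/min ÷ 60 = 1.0167 L/s.
PIP = Vt/C + R·V̇ + PEEP (constant-flow equation of motion).
Only the elastic term changes: ΔPIP = ΔVt / C = (635 − 480) / 22.0 = 7.045 cmH2O.
Original PIP = 480/22.0 + 9.5×1.0167 + 9 = 40.477 cmH2O; new PIP = 40.477 + (7.045) = 47.522 cmH2O.

47.5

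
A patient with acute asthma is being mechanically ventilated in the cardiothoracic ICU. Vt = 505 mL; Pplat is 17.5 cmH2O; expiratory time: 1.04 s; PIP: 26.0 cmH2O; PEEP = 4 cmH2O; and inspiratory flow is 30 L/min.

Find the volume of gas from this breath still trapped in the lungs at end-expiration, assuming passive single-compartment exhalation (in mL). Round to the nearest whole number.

98

Flow: 30 L/min ÷ 60 = 0.5 L/s.
R = (PIP − Pplat)/V̇ = (26.0 − 17.5) / 0.5 = 8.5/0.5 = 17.0 cmH2O·s/L.
C = Vt/(Pplat − PEEP) = 505.0 / (17.5 − 4) = 505.0/13.5 = 37.407 mL/cmH2O.
τ = R × C = 17.0 × 0.03741 L/cmH2O = 0.636 s.
Fraction remaining = e^(−Te/τ) = e^(−1.04/0.636) = 0.1949.
Trapped volume = 505.0 × 0.1949 = 98.425 mL.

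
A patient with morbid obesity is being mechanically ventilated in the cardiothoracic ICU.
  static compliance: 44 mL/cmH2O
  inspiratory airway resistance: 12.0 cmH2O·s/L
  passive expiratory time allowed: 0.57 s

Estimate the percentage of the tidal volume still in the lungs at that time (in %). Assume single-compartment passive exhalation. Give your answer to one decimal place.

τ = R × C = 12.0 × 44 mL/cmH2O = 12.0 × 0.044 L/cmH2O = 0.528 s.
Passive exhalation: V(t)/V₀ = e^(−t/τ) = e^(−0.57/0.528) = 0.3397.
Fraction remaining = 0.3397 → 33.97%.

34.0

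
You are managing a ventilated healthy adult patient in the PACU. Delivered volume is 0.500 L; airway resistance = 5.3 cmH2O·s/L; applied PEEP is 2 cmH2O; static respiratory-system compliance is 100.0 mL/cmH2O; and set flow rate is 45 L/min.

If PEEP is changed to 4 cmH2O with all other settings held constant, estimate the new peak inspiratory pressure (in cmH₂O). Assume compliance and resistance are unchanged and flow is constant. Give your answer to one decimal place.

Flow: 45 L/min ÷ 60 = 0.75 L/s.
PIP = Vt/C + R·V̇ + PEEP (constant-flow equation of motion).
Only the baseline term changes: ΔPIP = ΔPEEP = 4 − 2 = 2.0 cmH2O.
Original PIP = 500/100.0 + 5.3×0.75 + 2 = 10.975 cmH2O; new PIP = 10.975 + (2.0) = 12.975 cmH2O.

13.0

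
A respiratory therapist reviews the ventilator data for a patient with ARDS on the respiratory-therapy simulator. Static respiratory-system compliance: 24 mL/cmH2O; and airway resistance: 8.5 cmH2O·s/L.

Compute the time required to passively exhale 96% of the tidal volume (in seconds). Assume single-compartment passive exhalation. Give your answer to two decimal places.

τ = R × C = 8.5 × 24 mL/cmH2O = 8.5 × 0.024 L/cmH2O = 0.204 s.
Exhaled fraction f = 1 − e^(−t/τ) → t = −τ·ln(1 − f) = −0.204·ln(0.04) = 0.6567 s.

0.66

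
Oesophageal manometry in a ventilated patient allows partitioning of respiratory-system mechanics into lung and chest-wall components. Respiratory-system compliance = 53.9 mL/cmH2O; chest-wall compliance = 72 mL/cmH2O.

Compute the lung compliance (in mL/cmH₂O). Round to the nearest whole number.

1/CL = 1/Crs − 1/Ccw.
1/CL = 1/53.9 − 1/72 = 0.004664.
CL = 214.41 mL/cmH2O.

214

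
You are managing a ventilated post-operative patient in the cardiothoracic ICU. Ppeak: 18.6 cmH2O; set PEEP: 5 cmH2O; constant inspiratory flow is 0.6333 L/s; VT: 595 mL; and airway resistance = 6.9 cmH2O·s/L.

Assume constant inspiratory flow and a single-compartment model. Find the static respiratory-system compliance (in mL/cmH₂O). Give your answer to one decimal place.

64.5

Equation of motion (constant flow): PIP = Vt/C + R·V̇ + PEEP.
Vt/C = PIP − R·V̇ − PEEP = 18.6 − 6.9×0.6333 − 5 = 18.6 − 4.37 − 5 = 9.23 cmH2O.
C = Vt / 9.23 = 595 / 9.23 = 64.464 mL/cmH2O.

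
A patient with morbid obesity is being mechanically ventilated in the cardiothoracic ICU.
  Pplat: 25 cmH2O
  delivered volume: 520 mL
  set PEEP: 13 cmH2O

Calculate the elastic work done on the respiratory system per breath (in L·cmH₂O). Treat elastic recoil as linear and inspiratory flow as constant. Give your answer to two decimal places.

Elastic work ≈ ½ × (Pplat − PEEP) × Vt = 0.5 × (25 − 13) × 0.520 L = 0.5 × 12.0 × 0.520 = 3.12 L·cmH2O.

3.12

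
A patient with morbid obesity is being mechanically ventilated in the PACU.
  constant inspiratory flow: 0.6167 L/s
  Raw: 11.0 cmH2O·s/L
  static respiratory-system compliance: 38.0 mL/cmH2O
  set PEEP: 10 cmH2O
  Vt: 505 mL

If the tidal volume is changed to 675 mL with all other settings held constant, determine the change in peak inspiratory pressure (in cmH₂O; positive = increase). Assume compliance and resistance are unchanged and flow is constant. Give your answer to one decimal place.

4.5

PIP = Vt/C + R·V̇ + PEEP (constant-flow equation of motion).
Only the elastic term changes: ΔPIP = ΔVt / C = (675 − 505) / 38.0 = 4.474 cmH2O.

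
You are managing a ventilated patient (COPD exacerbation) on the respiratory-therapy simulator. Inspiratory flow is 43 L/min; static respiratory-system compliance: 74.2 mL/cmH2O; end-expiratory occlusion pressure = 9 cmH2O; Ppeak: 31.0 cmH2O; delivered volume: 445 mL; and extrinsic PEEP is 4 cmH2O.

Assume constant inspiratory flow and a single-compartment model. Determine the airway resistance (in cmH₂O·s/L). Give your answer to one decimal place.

22.3

Flow: 43 L/min ÷ 60 = 0.7167 L/s.
Total PEEP = 9 cmH2O (set 4 + intrinsic 5); this is the baseline alveolar pressure.
Equation of motion (constant flow): PIP = Vt/C + R·V̇ + PEEP.
R·V̇ = PIP − Vt/C − PEEP = 31.0 − 445/74.2 − 9 = 31.0 − 5.997 − 9 = 16.003 cmH2O.
R = 16.003 / 0.7167 = 22.329 cmH2O·s/L.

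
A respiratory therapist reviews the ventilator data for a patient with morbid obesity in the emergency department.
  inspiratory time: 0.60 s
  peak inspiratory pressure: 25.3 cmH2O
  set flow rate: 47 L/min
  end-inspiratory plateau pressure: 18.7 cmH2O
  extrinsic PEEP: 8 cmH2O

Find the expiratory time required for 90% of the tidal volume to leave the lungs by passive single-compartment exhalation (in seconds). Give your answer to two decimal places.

Flow: 47 L/min ÷ 60 = 0.7833 L/s.
Vt = flow × Ti = 0.7833 L/s × 0.60 s × 1000 mL/L = 469.98 mL.
R = (PIP − Pplat)/V̇ = (25.3 − 18.7) / 0.7833 = 6.6/0.7833 = 8.426 cmH2O·s/L.
C = Vt/(Pplat − PEEP) = 469.98 / (18.7 − 8) = 469.98/10.7 = 43.923 mL/cmH2O.
τ = R × C = 8.426 × 0.04392 L/cmH2O = 0.3701 s.
t = −τ·ln(1 − 0.90) = −0.3701·ln(0.1) = 0.8522 s.

0.85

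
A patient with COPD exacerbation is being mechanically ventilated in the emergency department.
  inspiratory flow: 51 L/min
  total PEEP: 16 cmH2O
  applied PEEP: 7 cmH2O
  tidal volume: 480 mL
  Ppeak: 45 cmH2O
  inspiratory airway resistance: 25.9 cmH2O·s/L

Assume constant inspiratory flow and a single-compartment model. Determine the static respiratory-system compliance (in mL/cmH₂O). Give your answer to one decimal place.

Flow: 51 L/min ÷ 60 = 0.85 L/s.
Total PEEP = 16 cmH2O (set 7 + intrinsic 9); this is the baseline alveolar pressure.
Equation of motion (constant flow): PIP = Vt/C + R·V̇ + PEEP.
Vt/C = PIP − R·V̇ − PEEP = 45 − 25.9×0.85 − 16 = 45 − 22.015 − 16 = 6.985 cmH2O.
C = Vt / 6.985 = 480 / 6.985 = 68.719 mL/cmH2O.

68.7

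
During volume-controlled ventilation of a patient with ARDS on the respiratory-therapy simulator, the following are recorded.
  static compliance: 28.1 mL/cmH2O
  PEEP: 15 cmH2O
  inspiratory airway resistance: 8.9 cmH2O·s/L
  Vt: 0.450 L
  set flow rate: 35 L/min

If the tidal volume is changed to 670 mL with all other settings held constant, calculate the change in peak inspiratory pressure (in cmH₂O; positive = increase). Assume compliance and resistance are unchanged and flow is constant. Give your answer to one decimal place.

PIP = Vt/C + R·V̇ + PEEP (constant-flow equation of motion).
Only the elastic term changes: ΔPIP = ΔVt / C = (670 − 450) / 28.1 = 7.829 cmH2O.

7.8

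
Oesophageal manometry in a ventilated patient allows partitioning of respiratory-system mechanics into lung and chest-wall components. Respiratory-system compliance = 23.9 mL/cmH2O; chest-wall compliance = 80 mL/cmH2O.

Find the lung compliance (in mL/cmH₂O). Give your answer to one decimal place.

1/CL = 1/Crs − 1/Ccw.
1/CL = 1/23.9 − 1/80 = 0.02934.
CL = 34.083 mL/cmH2O.

34.1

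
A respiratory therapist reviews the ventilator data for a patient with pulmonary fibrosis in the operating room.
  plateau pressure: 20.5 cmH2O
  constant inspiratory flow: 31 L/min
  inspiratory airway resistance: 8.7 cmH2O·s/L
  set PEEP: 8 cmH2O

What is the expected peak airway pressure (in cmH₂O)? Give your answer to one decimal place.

Flow: 31 L/min ÷ 60 = 0.5167 L/s.
PIP = Pplat + Raw × flow = 20.5 + 8.7 × 0.5167 = 20.5 + 4.495 = 24.995 cmH2O.

25.0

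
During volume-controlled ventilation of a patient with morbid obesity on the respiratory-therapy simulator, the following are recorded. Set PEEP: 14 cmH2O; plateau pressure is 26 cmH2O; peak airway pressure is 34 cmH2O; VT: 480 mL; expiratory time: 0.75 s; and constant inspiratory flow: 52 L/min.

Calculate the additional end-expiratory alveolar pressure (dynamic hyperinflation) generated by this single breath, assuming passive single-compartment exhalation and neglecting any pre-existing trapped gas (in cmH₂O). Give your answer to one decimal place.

Flow: 52 L/min ÷ 60 = 0.8667 L/s.
R = (PIP − Pplat)/V̇ = (34 − 26) / 0.8667 = 8.0/0.8667 = 9.23 cmH2O·s/L.
C = Vt/(Pplat − PEEP) = 480.0 / (26 − 14) = 480.0/12.0 = 40.0 mL/cmH2O.
τ = R × C = 9.23 × 0.04 L/cmH2O = 0.3692 s.
Fraction remaining = e^(−Te/τ) = e^(−0.75/0.3692) = 0.1311; trapped volume = 480.0 × 0.1311 = 62.928 mL.
Additional alveolar pressure from trapping ≈ V_trapped / C = 62.928 / 40.0 = 1.573 cmH2O.

1.6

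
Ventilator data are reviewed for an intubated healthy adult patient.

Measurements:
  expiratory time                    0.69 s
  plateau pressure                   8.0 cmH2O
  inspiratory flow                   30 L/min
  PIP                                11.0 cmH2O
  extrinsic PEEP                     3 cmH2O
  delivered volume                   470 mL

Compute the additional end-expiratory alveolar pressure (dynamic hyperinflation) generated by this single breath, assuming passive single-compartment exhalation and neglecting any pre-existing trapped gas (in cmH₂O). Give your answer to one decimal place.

1.5

Flow: 30 L/min ÷ 60 = 0.5 L/s.
R = (PIP − Pplat)/V̇ = (11.0 − 8.0) / 0.5 = 3.0/0.5 = 6.0 cmH2O·s/L.
C = Vt/(Pplat − PEEP) = 470.0 / (8.0 − 3) = 470.0/5.0 = 94.0 mL/cmH2O.
τ = R × C = 6.0 × 0.094 L/cmH2O = 0.564 s.
Fraction remaining = e^(−Te/τ) = e^(−0.69/0.564) = 0.2942; trapped volume = 470.0 × 0.2942 = 138.27 mL.
Additional alveolar pressure from trapping ≈ V_trapped / C = 138.27 / 94.0 = 1.471 cmH2O.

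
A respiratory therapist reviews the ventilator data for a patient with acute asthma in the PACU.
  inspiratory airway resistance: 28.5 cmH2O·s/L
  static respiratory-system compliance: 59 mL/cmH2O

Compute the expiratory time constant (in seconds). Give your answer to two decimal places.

1.68

τ = R × C = 28.5 × 59 mL/cmH2O = 28.5 × 0.059 L/cmH2O = 1.682 s.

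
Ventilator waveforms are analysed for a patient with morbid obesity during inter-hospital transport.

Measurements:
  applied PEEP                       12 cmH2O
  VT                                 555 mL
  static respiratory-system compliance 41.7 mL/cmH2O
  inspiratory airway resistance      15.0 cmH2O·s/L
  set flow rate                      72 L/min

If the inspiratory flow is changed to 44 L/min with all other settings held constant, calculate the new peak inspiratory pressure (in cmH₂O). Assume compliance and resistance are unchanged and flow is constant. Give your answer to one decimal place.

Flow: 72 L/min ÷ 60 = 1.2 L/s.
New flow: 44 L/min ÷ 60 = 0.7333 L/s.
PIP = Vt/C + R·V̇ + PEEP (constant-flow equation of motion).
Only the resistive term changes: ΔPIP = R × ΔV̇ = 15.0 × (0.7333 − 1.2) = 15.0 × -0.4667 = -7.001 cmH2O.
Original PIP = 555/41.7 + 15.0×1.2 + 12 = 43.309 cmH2O; new PIP = 43.309 + (-7.001) = 36.308 cmH2O.

36.3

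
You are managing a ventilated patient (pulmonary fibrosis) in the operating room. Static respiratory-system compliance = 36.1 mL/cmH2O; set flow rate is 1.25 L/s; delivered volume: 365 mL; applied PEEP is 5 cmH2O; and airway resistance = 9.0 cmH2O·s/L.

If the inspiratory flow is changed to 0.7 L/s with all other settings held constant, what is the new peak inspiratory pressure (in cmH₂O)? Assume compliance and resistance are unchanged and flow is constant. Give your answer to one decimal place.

PIP = Vt/C + R·V̇ + PEEP (constant-flow equation of motion).
Only the resistive term changes: ΔPIP = R × ΔV̇ = 9.0 × (0.7 − 1.25) = 9.0 × -0.55 = -4.95 cmH2O.
Original PIP = 365/36.1 + 9.0×1.25 + 5 = 26.361 cmH2O; new PIP = 26.361 + (-4.95) = 21.411 cmH2O.

21.4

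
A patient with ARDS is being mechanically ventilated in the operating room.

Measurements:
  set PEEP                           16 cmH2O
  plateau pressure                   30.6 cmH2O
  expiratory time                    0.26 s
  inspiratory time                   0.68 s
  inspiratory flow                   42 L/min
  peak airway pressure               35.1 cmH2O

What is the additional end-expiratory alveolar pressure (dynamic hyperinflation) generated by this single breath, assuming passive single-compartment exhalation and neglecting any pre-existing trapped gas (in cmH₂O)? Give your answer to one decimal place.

4.2

Flow: 42 L/min ÷ 60 = 0.7 L/s.
Vt = flow × Ti = 0.7 L/s × 0.68 s × 1000 mL/L = 476.0 mL.
R = (PIP − Pplat)/V̇ = (35.1 − 30.6) / 0.7 = 4.5/0.7 = 6.429 cmH2O·s/L.
C = Vt/(Pplat − PEEP) = 476.0 / (30.6 − 16) = 476.0/14.6 = 32.603 mL/cmH2O.
τ = R × C = 6.429 × 0.0326 L/cmH2O = 0.2096 s.
Fraction remaining = e^(−Te/τ) = e^(−0.26/0.2096) = 0.2893; trapped volume = 476.0 × 0.2893 = 137.71 mL.
Additional alveolar pressure from trapping ≈ V_trapped / C = 137.71 / 32.603 = 4.224 cmH2O.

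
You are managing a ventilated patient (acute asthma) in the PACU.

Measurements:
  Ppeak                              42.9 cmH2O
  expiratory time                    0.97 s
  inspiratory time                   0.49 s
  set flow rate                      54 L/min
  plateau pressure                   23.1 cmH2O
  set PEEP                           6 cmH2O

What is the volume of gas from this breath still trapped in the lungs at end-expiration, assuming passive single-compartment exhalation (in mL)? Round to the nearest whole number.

Flow: 54 L/min ÷ 60 = 0.9 L/s.
Vt = flow × Ti = 0.9 L/s × 0.49 s × 1000 mL/L = 441.0 mL.
R = (PIP − Pplat)/V̇ = (42.9 − 23.1) / 0.9 = 19.8/0.9 = 22.0 cmH2O·s/L.
C = Vt/(Pplat − PEEP) = 441.0 / (23.1 − 6) = 441.0/17.1 = 25.789 mL/cmH2O.
τ = R × C = 22.0 × 0.02579 L/cmH2O = 0.5674 s.
Fraction remaining = e^(−Te/τ) = e^(−0.97/0.5674) = 0.1809.
Trapped volume = 441.0 × 0.1809 = 79.777 mL.

80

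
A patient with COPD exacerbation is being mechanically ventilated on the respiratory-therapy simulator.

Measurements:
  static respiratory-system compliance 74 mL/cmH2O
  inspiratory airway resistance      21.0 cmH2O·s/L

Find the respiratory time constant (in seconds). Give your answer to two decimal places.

τ = R × C = 21.0 × 74 mL/cmH2O = 21.0 × 0.074 L/cmH2O = 1.554 s.

1.55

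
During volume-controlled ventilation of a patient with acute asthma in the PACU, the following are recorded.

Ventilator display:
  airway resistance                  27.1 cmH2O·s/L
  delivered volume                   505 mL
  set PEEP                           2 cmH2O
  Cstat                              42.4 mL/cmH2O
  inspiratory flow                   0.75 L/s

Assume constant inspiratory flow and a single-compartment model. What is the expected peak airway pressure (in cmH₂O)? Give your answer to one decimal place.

Equation of motion (constant flow): PIP = Vt/C + R·V̇ + PEEP.
PIP = 505/42.4 + 27.1×0.75 + 2 = 11.91 + 20.325 + 2 = 34.235 cmH2O.

34.2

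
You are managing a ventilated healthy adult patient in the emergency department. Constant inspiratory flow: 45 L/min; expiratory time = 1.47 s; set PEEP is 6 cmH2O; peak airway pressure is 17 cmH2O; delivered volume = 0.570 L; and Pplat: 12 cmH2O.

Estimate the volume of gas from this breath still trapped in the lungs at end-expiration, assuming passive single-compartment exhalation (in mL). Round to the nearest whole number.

Flow: 45 L/min ÷ 60 = 0.75 L/s.
R = (PIP − Pplat)/V̇ = (17 − 12) / 0.75 = 5.0/0.75 = 6.667 cmH2O·s/L.
C = Vt/(Pplat − PEEP) = 570.0 / (12 − 6) = 570.0/6.0 = 95.0 mL/cmH2O.
τ = R × C = 6.667 × 0.095 L/cmH2O = 0.6334 s.
Fraction remaining = e^(−Te/τ) = e^(−1.47/0.6334) = 0.09819.
Trapped volume = 570.0 × 0.09819 = 55.968 mL.

56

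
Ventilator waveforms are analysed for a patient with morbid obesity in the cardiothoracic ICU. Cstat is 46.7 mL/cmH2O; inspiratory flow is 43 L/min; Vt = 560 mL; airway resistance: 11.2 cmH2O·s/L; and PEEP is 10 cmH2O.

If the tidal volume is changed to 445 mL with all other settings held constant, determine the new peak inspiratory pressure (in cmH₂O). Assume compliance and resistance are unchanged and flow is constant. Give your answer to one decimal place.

Flow: 43 L/min ÷ 60 = 0.7167 L/s.
PIP = Vt/C + R·V̇ + PEEP (constant-flow equation of motion).
Only the elastic term changes: ΔPIP = ΔVt / C = (445 − 560) / 46.7 = -2.463 cmH2O.
Original PIP = 560/46.7 + 11.2×0.7167 + 10 = 30.018 cmH2O; new PIP = 30.018 + (-2.463) = 27.555 cmH2O.

27.6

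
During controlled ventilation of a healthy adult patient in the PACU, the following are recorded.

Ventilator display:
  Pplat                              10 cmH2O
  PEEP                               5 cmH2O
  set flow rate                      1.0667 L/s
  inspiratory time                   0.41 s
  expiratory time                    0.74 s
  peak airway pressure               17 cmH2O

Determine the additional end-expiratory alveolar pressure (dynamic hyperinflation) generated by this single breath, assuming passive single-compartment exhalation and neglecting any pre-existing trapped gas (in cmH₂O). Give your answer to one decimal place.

1.4

Vt = flow × Ti = 1.0667 L/s × 0.41 s × 1000 mL/L = 437.35 mL.
R = (PIP − Pplat)/V̇ = (17 − 10) / 1.0667 = 7.0/1.0667 = 6.562 cmH2O·s/L.
C = Vt/(Pplat − PEEP) = 437.35 / (10 − 5) = 437.35/5.0 = 87.47 mL/cmH2O.
τ = R × C = 6.562 × 0.08747 L/cmH2O = 0.574 s.
Fraction remaining = e^(−Te/τ) = e^(−0.74/0.574) = 0.2755; trapped volume = 437.35 × 0.2755 = 120.49 mL.
Additional alveolar pressure from trapping ≈ V_trapped / C = 120.49 / 87.47 = 1.378 cmH2O.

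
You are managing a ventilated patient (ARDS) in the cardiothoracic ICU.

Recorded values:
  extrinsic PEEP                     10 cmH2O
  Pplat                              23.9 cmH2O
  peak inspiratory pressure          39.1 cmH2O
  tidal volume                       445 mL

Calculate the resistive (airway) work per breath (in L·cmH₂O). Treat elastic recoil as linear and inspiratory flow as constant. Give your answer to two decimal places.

With constant inspiratory flow the resistive pressure is constant at PIP − Pplat = 39.1 − 23.9 = 15.2 cmH2O, so resistive work = 15.2 × 0.445 = 6.764 L·cmH2O.

6.76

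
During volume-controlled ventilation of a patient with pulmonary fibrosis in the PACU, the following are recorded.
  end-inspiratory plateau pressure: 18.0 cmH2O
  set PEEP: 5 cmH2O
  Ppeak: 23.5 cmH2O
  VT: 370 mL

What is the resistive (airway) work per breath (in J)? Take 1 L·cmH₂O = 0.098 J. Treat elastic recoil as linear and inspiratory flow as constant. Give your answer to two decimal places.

With constant inspiratory flow the resistive pressure is constant at PIP − Pplat = 23.5 − 18.0 = 5.5 cmH2O, so resistive work = 5.5 × 0.370 = 2.035 L·cmH2O.
× 0.098 J/(L·cmH2O) → 0.1994 J.

0.20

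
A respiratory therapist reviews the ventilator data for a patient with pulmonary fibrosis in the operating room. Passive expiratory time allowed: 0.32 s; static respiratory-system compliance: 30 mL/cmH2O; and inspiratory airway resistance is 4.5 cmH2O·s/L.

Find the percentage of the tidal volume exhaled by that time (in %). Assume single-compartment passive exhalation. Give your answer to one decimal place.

τ = R × C = 4.5 × 30 mL/cmH2O = 4.5 × 0.030 L/cmH2O = 0.135 s.
Passive exhalation: V(t)/V₀ = e^(−t/τ) = e^(−0.32/0.135) = 0.09345.
Fraction exhaled = 1 − 0.09345 = 0.9066 → 90.66%.

90.7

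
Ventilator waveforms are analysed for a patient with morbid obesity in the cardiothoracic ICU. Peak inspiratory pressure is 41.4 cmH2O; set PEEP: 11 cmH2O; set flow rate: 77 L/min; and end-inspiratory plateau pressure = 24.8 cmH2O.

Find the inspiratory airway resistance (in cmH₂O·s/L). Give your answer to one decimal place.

Flow: 77 L/min ÷ 60 = 1.2833 L/s.
Raw = (PIP − Pplat) / flow = (41.4 − 24.8) / 1.2833 = 16.6 / 1.2833 = 12.935 cmH2O·s/L.

12.9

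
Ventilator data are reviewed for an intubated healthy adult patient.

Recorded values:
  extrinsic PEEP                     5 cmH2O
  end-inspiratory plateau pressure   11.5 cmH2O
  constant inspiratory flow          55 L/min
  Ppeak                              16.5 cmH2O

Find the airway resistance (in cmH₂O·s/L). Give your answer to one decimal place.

5.5

Flow: 55 L/min ÷ 60 = 0.9167 L/s.
Raw = (PIP − Pplat) / flow = (16.5 − 11.5) / 0.9167 = 5.0 / 0.9167 = 5.454 cmH2O·s/L.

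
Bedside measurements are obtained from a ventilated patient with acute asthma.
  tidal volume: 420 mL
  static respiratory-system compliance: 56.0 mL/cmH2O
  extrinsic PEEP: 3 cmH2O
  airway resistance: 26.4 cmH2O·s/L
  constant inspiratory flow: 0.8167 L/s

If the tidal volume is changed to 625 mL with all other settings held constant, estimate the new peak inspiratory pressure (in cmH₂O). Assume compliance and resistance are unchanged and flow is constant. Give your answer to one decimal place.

35.7

PIP = Vt/C + R·V̇ + PEEP (constant-flow equation of motion).
Only the elastic term changes: ΔPIP = ΔVt / C = (625 − 420) / 56.0 = 3.661 cmH2O.
Original PIP = 420/56.0 + 26.4×0.8167 + 3 = 32.061 cmH2O; new PIP = 32.061 + (3.661) = 35.722 cmH2O.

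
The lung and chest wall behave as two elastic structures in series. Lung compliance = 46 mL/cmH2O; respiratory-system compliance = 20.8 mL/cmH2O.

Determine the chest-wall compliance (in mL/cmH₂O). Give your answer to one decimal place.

38.0

1/Ccw = 1/Crs − 1/CL.
1/Ccw = 1/20.8 − 1/46 = 0.02634.
Ccw = 37.965 mL/cmH2O.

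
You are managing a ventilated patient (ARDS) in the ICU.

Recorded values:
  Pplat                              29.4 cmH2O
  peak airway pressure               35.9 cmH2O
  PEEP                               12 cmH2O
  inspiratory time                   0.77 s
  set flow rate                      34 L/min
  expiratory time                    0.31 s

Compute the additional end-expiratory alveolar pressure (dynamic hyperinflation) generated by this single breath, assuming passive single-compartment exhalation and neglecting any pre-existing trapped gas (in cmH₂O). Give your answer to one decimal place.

5.9

Flow: 34 L/min ÷ 60 = 0.5667 L/s.
Vt = flow × Ti = 0.5667 L/s × 0.77 s × 1000 mL/L = 436.36 mL.
R = (PIP − Pplat)/V̇ = (35.9 − 29.4) / 0.5667 = 6.5/0.5667 = 11.47 cmH2O·s/L.
C = Vt/(Pplat − PEEP) = 436.36 / (29.4 − 12) = 436.36/17.4 = 25.078 mL/cmH2O.
τ = R × C = 11.47 × 0.02508 L/cmH2O = 0.2877 s.
Fraction remaining = e^(−Te/τ) = e^(−0.31/0.2877) = 0.3404; trapped volume = 436.36 × 0.3404 = 148.54 mL.
Additional alveolar pressure from trapping ≈ V_trapped / C = 148.54 / 25.078 = 5.923 cmH2O.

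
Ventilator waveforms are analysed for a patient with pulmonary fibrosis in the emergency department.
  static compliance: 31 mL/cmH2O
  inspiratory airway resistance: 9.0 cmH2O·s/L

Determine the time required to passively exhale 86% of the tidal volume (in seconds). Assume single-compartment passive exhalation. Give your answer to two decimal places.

0.55

τ = R × C = 9.0 × 31 mL/cmH2O = 9.0 × 0.031 L/cmH2O = 0.279 s.
Exhaled fraction f = 1 − e^(−t/τ) → t = −τ·ln(1 − f) = −0.279·ln(0.14) = 0.5485 s.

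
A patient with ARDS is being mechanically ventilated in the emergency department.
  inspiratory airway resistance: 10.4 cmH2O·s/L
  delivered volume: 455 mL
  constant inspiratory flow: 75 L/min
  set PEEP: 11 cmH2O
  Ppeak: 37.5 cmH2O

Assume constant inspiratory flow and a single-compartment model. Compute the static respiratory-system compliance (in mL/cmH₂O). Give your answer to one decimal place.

33.7

Flow: 75 L/min ÷ 60 = 1.25 L/s.
Equation of motion (constant flow): PIP = Vt/C + R·V̇ + PEEP.
Vt/C = PIP − R·V̇ − PEEP = 37.5 − 10.4×1.25 − 11 = 37.5 − 13.0 − 11 = 13.5 cmH2O.
C = Vt / 13.5 = 455 / 13.5 = 33.704 mL/cmH2O.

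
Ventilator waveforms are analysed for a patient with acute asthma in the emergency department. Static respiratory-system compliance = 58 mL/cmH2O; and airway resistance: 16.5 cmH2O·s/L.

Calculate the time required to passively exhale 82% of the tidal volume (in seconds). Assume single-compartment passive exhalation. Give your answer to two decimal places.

τ = R × C = 16.5 × 58 mL/cmH2O = 16.5 × 0.058 L/cmH2O = 0.957 s.
Exhaled fraction f = 1 − e^(−t/τ) → t = −τ·ln(1 − f) = −0.957·ln(0.18) = 1.641 s.

1.64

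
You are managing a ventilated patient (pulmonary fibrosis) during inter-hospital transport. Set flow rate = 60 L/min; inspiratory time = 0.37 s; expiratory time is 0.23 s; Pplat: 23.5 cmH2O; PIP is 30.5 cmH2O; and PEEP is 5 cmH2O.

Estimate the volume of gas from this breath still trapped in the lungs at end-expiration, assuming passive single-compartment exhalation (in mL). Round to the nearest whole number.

72

Flow: 60 L/min ÷ 60 = 1 L/s.
Vt = flow × Ti = 1 L/s × 0.37 s × 1000 mL/L = 370.0 mL.
R = (PIP − Pplat)/V̇ = (30.5 − 23.5) / 1 = 7.0/1 = 7.0 cmH2O·s/L.
C = Vt/(Pplat − PEEP) = 370.0 / (23.5 − 5) = 370.0/18.5 = 20.0 mL/cmH2O.
τ = R × C = 7.0 × 0.02 L/cmH2O = 0.14 s.
Fraction remaining = e^(−Te/τ) = e^(−0.23/0.14) = 0.1934.
Trapped volume = 370.0 × 0.1934 = 71.558 mL.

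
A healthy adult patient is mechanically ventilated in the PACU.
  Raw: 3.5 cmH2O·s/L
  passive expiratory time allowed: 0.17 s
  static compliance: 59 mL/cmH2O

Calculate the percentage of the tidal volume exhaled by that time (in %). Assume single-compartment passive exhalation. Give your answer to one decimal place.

56.1

τ = R × C = 3.5 × 59 mL/cmH2O = 3.5 × 0.059 L/cmH2O = 0.2065 s.
Passive exhalation: V(t)/V₀ = e^(−t/τ) = e^(−0.17/0.2065) = 0.439.
Fraction exhaled = 1 − 0.439 = 0.561 → 56.1%.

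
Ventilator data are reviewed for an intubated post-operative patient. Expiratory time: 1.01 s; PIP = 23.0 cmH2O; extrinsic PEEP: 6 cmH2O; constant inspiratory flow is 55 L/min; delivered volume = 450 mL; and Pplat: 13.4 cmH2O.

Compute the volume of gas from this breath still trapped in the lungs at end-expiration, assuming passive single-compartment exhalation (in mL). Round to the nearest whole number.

Flow: 55 L/min ÷ 60 = 0.9167 L/s.
R = (PIP − Pplat)/V̇ = (23.0 − 13.4) / 0.9167 = 9.6/0.9167 = 10.472 cmH2O·s/L.
C = Vt/(Pplat − PEEP) = 450.0 / (13.4 − 6) = 450.0/7.4 = 60.811 mL/cmH2O.
τ = R × C = 10.472 × 0.06081 L/cmH2O = 0.6368 s.
Fraction remaining = e^(−Te/τ) = e^(−1.01/0.6368) = 0.2047.
Trapped volume = 450.0 × 0.2047 = 92.115 mL.

92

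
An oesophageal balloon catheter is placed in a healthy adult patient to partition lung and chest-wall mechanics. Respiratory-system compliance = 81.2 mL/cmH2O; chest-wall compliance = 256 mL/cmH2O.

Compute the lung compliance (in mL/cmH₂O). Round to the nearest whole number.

119

1/CL = 1/Crs − 1/Ccw.
1/CL = 1/81.2 − 1/256 = 0.008409.
CL = 118.92 mL/cmH2O.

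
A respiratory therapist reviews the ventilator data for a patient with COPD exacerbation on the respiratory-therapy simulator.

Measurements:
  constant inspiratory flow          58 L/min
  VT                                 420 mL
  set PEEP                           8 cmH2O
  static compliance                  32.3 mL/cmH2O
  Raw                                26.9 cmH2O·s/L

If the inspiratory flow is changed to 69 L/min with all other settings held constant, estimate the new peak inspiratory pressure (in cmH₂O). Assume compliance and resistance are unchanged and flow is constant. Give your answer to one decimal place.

51.9

Flow: 58 L/min ÷ 60 = 0.9667 L/s.
New flow: 69 L/min ÷ 60 = 1.15 L/s.
PIP = Vt/C + R·V̇ + PEEP (constant-flow equation of motion).
Only the resistive term changes: ΔPIP = R × ΔV̇ = 26.9 × (1.15 − 0.9667) = 26.9 × 0.1833 = 4.931 cmH2O.
Original PIP = 420/32.3 + 26.9×0.9667 + 8 = 47.007 cmH2O; new PIP = 47.007 + (4.931) = 51.938 cmH2O.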